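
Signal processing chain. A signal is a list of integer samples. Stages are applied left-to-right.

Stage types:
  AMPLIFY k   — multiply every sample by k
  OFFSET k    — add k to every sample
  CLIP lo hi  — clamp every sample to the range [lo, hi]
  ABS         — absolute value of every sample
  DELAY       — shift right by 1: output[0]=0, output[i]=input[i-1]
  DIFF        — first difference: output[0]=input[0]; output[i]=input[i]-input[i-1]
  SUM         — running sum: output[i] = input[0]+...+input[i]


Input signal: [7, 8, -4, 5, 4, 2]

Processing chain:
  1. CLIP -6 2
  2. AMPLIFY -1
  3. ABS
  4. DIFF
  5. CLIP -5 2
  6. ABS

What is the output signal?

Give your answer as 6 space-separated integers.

Input: [7, 8, -4, 5, 4, 2]
Stage 1 (CLIP -6 2): clip(7,-6,2)=2, clip(8,-6,2)=2, clip(-4,-6,2)=-4, clip(5,-6,2)=2, clip(4,-6,2)=2, clip(2,-6,2)=2 -> [2, 2, -4, 2, 2, 2]
Stage 2 (AMPLIFY -1): 2*-1=-2, 2*-1=-2, -4*-1=4, 2*-1=-2, 2*-1=-2, 2*-1=-2 -> [-2, -2, 4, -2, -2, -2]
Stage 3 (ABS): |-2|=2, |-2|=2, |4|=4, |-2|=2, |-2|=2, |-2|=2 -> [2, 2, 4, 2, 2, 2]
Stage 4 (DIFF): s[0]=2, 2-2=0, 4-2=2, 2-4=-2, 2-2=0, 2-2=0 -> [2, 0, 2, -2, 0, 0]
Stage 5 (CLIP -5 2): clip(2,-5,2)=2, clip(0,-5,2)=0, clip(2,-5,2)=2, clip(-2,-5,2)=-2, clip(0,-5,2)=0, clip(0,-5,2)=0 -> [2, 0, 2, -2, 0, 0]
Stage 6 (ABS): |2|=2, |0|=0, |2|=2, |-2|=2, |0|=0, |0|=0 -> [2, 0, 2, 2, 0, 0]

Answer: 2 0 2 2 0 0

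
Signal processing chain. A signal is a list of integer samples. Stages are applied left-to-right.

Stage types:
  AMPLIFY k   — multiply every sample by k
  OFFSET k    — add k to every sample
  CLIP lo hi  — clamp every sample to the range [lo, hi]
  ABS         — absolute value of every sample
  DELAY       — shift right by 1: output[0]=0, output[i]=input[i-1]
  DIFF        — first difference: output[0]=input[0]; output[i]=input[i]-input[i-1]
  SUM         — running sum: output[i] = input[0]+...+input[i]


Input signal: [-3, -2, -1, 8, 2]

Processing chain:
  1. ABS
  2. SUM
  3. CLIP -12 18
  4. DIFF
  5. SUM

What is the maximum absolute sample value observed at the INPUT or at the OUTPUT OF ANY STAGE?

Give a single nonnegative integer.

Answer: 16

Derivation:
Input: [-3, -2, -1, 8, 2] (max |s|=8)
Stage 1 (ABS): |-3|=3, |-2|=2, |-1|=1, |8|=8, |2|=2 -> [3, 2, 1, 8, 2] (max |s|=8)
Stage 2 (SUM): sum[0..0]=3, sum[0..1]=5, sum[0..2]=6, sum[0..3]=14, sum[0..4]=16 -> [3, 5, 6, 14, 16] (max |s|=16)
Stage 3 (CLIP -12 18): clip(3,-12,18)=3, clip(5,-12,18)=5, clip(6,-12,18)=6, clip(14,-12,18)=14, clip(16,-12,18)=16 -> [3, 5, 6, 14, 16] (max |s|=16)
Stage 4 (DIFF): s[0]=3, 5-3=2, 6-5=1, 14-6=8, 16-14=2 -> [3, 2, 1, 8, 2] (max |s|=8)
Stage 5 (SUM): sum[0..0]=3, sum[0..1]=5, sum[0..2]=6, sum[0..3]=14, sum[0..4]=16 -> [3, 5, 6, 14, 16] (max |s|=16)
Overall max amplitude: 16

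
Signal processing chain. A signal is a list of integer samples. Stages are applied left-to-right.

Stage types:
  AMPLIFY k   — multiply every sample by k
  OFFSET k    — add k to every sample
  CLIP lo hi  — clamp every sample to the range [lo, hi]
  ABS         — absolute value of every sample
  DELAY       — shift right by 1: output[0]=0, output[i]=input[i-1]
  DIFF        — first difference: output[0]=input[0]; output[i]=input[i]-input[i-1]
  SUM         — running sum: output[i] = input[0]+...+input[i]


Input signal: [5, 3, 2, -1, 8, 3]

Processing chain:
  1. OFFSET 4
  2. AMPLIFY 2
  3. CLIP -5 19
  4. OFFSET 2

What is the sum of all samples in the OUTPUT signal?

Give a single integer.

Input: [5, 3, 2, -1, 8, 3]
Stage 1 (OFFSET 4): 5+4=9, 3+4=7, 2+4=6, -1+4=3, 8+4=12, 3+4=7 -> [9, 7, 6, 3, 12, 7]
Stage 2 (AMPLIFY 2): 9*2=18, 7*2=14, 6*2=12, 3*2=6, 12*2=24, 7*2=14 -> [18, 14, 12, 6, 24, 14]
Stage 3 (CLIP -5 19): clip(18,-5,19)=18, clip(14,-5,19)=14, clip(12,-5,19)=12, clip(6,-5,19)=6, clip(24,-5,19)=19, clip(14,-5,19)=14 -> [18, 14, 12, 6, 19, 14]
Stage 4 (OFFSET 2): 18+2=20, 14+2=16, 12+2=14, 6+2=8, 19+2=21, 14+2=16 -> [20, 16, 14, 8, 21, 16]
Output sum: 95

Answer: 95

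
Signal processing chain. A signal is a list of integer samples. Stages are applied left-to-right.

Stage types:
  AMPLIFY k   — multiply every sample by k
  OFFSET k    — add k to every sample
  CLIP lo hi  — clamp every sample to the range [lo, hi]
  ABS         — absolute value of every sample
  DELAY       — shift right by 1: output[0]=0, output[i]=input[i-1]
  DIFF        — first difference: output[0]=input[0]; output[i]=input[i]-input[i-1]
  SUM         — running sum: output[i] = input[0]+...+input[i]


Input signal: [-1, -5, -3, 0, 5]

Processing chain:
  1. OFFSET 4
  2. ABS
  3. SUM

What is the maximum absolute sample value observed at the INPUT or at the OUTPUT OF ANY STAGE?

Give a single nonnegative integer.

Input: [-1, -5, -3, 0, 5] (max |s|=5)
Stage 1 (OFFSET 4): -1+4=3, -5+4=-1, -3+4=1, 0+4=4, 5+4=9 -> [3, -1, 1, 4, 9] (max |s|=9)
Stage 2 (ABS): |3|=3, |-1|=1, |1|=1, |4|=4, |9|=9 -> [3, 1, 1, 4, 9] (max |s|=9)
Stage 3 (SUM): sum[0..0]=3, sum[0..1]=4, sum[0..2]=5, sum[0..3]=9, sum[0..4]=18 -> [3, 4, 5, 9, 18] (max |s|=18)
Overall max amplitude: 18

Answer: 18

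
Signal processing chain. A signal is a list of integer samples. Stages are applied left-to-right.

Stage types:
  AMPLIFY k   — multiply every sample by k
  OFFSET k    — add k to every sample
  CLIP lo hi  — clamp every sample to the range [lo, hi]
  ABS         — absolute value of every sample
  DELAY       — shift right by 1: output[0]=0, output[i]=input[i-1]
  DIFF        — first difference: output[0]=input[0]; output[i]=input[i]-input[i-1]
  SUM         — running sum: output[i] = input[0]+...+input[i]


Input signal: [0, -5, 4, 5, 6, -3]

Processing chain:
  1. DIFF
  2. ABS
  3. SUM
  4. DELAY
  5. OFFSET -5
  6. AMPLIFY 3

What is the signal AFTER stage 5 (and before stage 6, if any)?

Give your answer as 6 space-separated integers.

Input: [0, -5, 4, 5, 6, -3]
Stage 1 (DIFF): s[0]=0, -5-0=-5, 4--5=9, 5-4=1, 6-5=1, -3-6=-9 -> [0, -5, 9, 1, 1, -9]
Stage 2 (ABS): |0|=0, |-5|=5, |9|=9, |1|=1, |1|=1, |-9|=9 -> [0, 5, 9, 1, 1, 9]
Stage 3 (SUM): sum[0..0]=0, sum[0..1]=5, sum[0..2]=14, sum[0..3]=15, sum[0..4]=16, sum[0..5]=25 -> [0, 5, 14, 15, 16, 25]
Stage 4 (DELAY): [0, 0, 5, 14, 15, 16] = [0, 0, 5, 14, 15, 16] -> [0, 0, 5, 14, 15, 16]
Stage 5 (OFFSET -5): 0+-5=-5, 0+-5=-5, 5+-5=0, 14+-5=9, 15+-5=10, 16+-5=11 -> [-5, -5, 0, 9, 10, 11]

Answer: -5 -5 0 9 10 11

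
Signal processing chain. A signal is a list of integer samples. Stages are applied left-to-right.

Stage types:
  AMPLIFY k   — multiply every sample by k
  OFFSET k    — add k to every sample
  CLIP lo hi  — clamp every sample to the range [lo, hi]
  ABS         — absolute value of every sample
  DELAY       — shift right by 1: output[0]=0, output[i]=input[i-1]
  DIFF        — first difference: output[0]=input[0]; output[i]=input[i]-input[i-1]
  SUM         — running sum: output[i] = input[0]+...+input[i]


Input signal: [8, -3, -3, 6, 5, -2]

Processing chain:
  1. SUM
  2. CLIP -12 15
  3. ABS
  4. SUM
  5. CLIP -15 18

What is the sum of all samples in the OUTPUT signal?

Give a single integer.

Input: [8, -3, -3, 6, 5, -2]
Stage 1 (SUM): sum[0..0]=8, sum[0..1]=5, sum[0..2]=2, sum[0..3]=8, sum[0..4]=13, sum[0..5]=11 -> [8, 5, 2, 8, 13, 11]
Stage 2 (CLIP -12 15): clip(8,-12,15)=8, clip(5,-12,15)=5, clip(2,-12,15)=2, clip(8,-12,15)=8, clip(13,-12,15)=13, clip(11,-12,15)=11 -> [8, 5, 2, 8, 13, 11]
Stage 3 (ABS): |8|=8, |5|=5, |2|=2, |8|=8, |13|=13, |11|=11 -> [8, 5, 2, 8, 13, 11]
Stage 4 (SUM): sum[0..0]=8, sum[0..1]=13, sum[0..2]=15, sum[0..3]=23, sum[0..4]=36, sum[0..5]=47 -> [8, 13, 15, 23, 36, 47]
Stage 5 (CLIP -15 18): clip(8,-15,18)=8, clip(13,-15,18)=13, clip(15,-15,18)=15, clip(23,-15,18)=18, clip(36,-15,18)=18, clip(47,-15,18)=18 -> [8, 13, 15, 18, 18, 18]
Output sum: 90

Answer: 90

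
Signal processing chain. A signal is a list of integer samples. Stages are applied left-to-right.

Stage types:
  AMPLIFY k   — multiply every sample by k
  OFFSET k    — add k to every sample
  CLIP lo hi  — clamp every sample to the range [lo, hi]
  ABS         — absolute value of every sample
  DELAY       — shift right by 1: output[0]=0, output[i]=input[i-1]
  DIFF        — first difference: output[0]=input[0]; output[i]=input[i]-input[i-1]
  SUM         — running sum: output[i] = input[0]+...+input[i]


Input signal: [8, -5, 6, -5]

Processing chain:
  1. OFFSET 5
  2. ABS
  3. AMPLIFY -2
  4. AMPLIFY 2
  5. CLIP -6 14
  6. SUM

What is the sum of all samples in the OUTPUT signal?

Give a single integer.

Answer: -36

Derivation:
Input: [8, -5, 6, -5]
Stage 1 (OFFSET 5): 8+5=13, -5+5=0, 6+5=11, -5+5=0 -> [13, 0, 11, 0]
Stage 2 (ABS): |13|=13, |0|=0, |11|=11, |0|=0 -> [13, 0, 11, 0]
Stage 3 (AMPLIFY -2): 13*-2=-26, 0*-2=0, 11*-2=-22, 0*-2=0 -> [-26, 0, -22, 0]
Stage 4 (AMPLIFY 2): -26*2=-52, 0*2=0, -22*2=-44, 0*2=0 -> [-52, 0, -44, 0]
Stage 5 (CLIP -6 14): clip(-52,-6,14)=-6, clip(0,-6,14)=0, clip(-44,-6,14)=-6, clip(0,-6,14)=0 -> [-6, 0, -6, 0]
Stage 6 (SUM): sum[0..0]=-6, sum[0..1]=-6, sum[0..2]=-12, sum[0..3]=-12 -> [-6, -6, -12, -12]
Output sum: -36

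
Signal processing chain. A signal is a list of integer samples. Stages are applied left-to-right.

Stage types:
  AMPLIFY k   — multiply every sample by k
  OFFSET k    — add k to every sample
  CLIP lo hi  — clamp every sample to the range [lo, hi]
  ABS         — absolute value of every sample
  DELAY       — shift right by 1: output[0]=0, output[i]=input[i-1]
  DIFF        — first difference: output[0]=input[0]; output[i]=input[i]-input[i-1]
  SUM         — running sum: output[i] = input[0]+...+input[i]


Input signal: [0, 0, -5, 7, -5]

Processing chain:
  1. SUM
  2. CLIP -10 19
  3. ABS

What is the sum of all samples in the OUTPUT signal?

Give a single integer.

Answer: 10

Derivation:
Input: [0, 0, -5, 7, -5]
Stage 1 (SUM): sum[0..0]=0, sum[0..1]=0, sum[0..2]=-5, sum[0..3]=2, sum[0..4]=-3 -> [0, 0, -5, 2, -3]
Stage 2 (CLIP -10 19): clip(0,-10,19)=0, clip(0,-10,19)=0, clip(-5,-10,19)=-5, clip(2,-10,19)=2, clip(-3,-10,19)=-3 -> [0, 0, -5, 2, -3]
Stage 3 (ABS): |0|=0, |0|=0, |-5|=5, |2|=2, |-3|=3 -> [0, 0, 5, 2, 3]
Output sum: 10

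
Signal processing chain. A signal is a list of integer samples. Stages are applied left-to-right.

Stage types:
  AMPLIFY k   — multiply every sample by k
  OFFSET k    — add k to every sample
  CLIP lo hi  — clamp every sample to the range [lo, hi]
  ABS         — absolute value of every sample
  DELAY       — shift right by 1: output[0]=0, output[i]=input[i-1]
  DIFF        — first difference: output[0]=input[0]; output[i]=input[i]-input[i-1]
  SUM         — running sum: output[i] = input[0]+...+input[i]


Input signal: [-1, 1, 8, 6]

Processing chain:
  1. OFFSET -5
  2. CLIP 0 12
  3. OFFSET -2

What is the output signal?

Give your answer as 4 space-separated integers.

Input: [-1, 1, 8, 6]
Stage 1 (OFFSET -5): -1+-5=-6, 1+-5=-4, 8+-5=3, 6+-5=1 -> [-6, -4, 3, 1]
Stage 2 (CLIP 0 12): clip(-6,0,12)=0, clip(-4,0,12)=0, clip(3,0,12)=3, clip(1,0,12)=1 -> [0, 0, 3, 1]
Stage 3 (OFFSET -2): 0+-2=-2, 0+-2=-2, 3+-2=1, 1+-2=-1 -> [-2, -2, 1, -1]

Answer: -2 -2 1 -1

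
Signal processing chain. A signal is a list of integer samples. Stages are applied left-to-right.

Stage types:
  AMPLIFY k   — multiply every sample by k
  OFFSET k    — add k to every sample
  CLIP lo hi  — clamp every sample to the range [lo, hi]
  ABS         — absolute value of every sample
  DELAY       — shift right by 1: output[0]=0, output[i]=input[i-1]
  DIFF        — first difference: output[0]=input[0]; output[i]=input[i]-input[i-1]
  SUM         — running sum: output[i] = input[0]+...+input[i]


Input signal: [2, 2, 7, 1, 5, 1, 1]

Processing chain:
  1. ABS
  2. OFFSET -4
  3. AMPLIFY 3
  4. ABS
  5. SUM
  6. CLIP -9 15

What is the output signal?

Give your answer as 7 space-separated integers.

Input: [2, 2, 7, 1, 5, 1, 1]
Stage 1 (ABS): |2|=2, |2|=2, |7|=7, |1|=1, |5|=5, |1|=1, |1|=1 -> [2, 2, 7, 1, 5, 1, 1]
Stage 2 (OFFSET -4): 2+-4=-2, 2+-4=-2, 7+-4=3, 1+-4=-3, 5+-4=1, 1+-4=-3, 1+-4=-3 -> [-2, -2, 3, -3, 1, -3, -3]
Stage 3 (AMPLIFY 3): -2*3=-6, -2*3=-6, 3*3=9, -3*3=-9, 1*3=3, -3*3=-9, -3*3=-9 -> [-6, -6, 9, -9, 3, -9, -9]
Stage 4 (ABS): |-6|=6, |-6|=6, |9|=9, |-9|=9, |3|=3, |-9|=9, |-9|=9 -> [6, 6, 9, 9, 3, 9, 9]
Stage 5 (SUM): sum[0..0]=6, sum[0..1]=12, sum[0..2]=21, sum[0..3]=30, sum[0..4]=33, sum[0..5]=42, sum[0..6]=51 -> [6, 12, 21, 30, 33, 42, 51]
Stage 6 (CLIP -9 15): clip(6,-9,15)=6, clip(12,-9,15)=12, clip(21,-9,15)=15, clip(30,-9,15)=15, clip(33,-9,15)=15, clip(42,-9,15)=15, clip(51,-9,15)=15 -> [6, 12, 15, 15, 15, 15, 15]

Answer: 6 12 15 15 15 15 15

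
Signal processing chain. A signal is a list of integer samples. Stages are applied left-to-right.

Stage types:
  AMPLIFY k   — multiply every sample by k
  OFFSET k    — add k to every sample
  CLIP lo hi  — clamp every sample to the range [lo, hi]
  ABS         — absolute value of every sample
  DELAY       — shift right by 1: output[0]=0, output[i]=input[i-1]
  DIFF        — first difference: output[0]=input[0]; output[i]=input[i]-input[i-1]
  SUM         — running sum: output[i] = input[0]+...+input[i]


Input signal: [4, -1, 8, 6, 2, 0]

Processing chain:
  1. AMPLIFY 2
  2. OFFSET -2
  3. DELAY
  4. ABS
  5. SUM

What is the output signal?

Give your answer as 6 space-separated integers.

Input: [4, -1, 8, 6, 2, 0]
Stage 1 (AMPLIFY 2): 4*2=8, -1*2=-2, 8*2=16, 6*2=12, 2*2=4, 0*2=0 -> [8, -2, 16, 12, 4, 0]
Stage 2 (OFFSET -2): 8+-2=6, -2+-2=-4, 16+-2=14, 12+-2=10, 4+-2=2, 0+-2=-2 -> [6, -4, 14, 10, 2, -2]
Stage 3 (DELAY): [0, 6, -4, 14, 10, 2] = [0, 6, -4, 14, 10, 2] -> [0, 6, -4, 14, 10, 2]
Stage 4 (ABS): |0|=0, |6|=6, |-4|=4, |14|=14, |10|=10, |2|=2 -> [0, 6, 4, 14, 10, 2]
Stage 5 (SUM): sum[0..0]=0, sum[0..1]=6, sum[0..2]=10, sum[0..3]=24, sum[0..4]=34, sum[0..5]=36 -> [0, 6, 10, 24, 34, 36]

Answer: 0 6 10 24 34 36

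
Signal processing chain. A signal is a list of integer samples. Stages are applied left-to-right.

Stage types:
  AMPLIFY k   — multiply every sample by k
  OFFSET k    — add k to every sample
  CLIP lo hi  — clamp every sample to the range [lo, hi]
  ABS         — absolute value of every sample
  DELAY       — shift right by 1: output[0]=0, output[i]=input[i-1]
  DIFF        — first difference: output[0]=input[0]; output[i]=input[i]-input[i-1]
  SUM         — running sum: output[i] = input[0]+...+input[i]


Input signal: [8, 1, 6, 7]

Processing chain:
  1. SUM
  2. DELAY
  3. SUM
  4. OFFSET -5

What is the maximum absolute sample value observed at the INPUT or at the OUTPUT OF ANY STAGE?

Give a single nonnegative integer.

Input: [8, 1, 6, 7] (max |s|=8)
Stage 1 (SUM): sum[0..0]=8, sum[0..1]=9, sum[0..2]=15, sum[0..3]=22 -> [8, 9, 15, 22] (max |s|=22)
Stage 2 (DELAY): [0, 8, 9, 15] = [0, 8, 9, 15] -> [0, 8, 9, 15] (max |s|=15)
Stage 3 (SUM): sum[0..0]=0, sum[0..1]=8, sum[0..2]=17, sum[0..3]=32 -> [0, 8, 17, 32] (max |s|=32)
Stage 4 (OFFSET -5): 0+-5=-5, 8+-5=3, 17+-5=12, 32+-5=27 -> [-5, 3, 12, 27] (max |s|=27)
Overall max amplitude: 32

Answer: 32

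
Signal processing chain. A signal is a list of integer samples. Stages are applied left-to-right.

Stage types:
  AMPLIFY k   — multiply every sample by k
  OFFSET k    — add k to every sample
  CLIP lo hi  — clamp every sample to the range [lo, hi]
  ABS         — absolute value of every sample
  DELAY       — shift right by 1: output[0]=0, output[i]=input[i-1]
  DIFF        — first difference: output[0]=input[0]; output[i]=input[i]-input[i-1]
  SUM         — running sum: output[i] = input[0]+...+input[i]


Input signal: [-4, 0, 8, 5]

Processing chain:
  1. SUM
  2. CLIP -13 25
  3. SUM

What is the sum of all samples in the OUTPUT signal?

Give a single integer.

Input: [-4, 0, 8, 5]
Stage 1 (SUM): sum[0..0]=-4, sum[0..1]=-4, sum[0..2]=4, sum[0..3]=9 -> [-4, -4, 4, 9]
Stage 2 (CLIP -13 25): clip(-4,-13,25)=-4, clip(-4,-13,25)=-4, clip(4,-13,25)=4, clip(9,-13,25)=9 -> [-4, -4, 4, 9]
Stage 3 (SUM): sum[0..0]=-4, sum[0..1]=-8, sum[0..2]=-4, sum[0..3]=5 -> [-4, -8, -4, 5]
Output sum: -11

Answer: -11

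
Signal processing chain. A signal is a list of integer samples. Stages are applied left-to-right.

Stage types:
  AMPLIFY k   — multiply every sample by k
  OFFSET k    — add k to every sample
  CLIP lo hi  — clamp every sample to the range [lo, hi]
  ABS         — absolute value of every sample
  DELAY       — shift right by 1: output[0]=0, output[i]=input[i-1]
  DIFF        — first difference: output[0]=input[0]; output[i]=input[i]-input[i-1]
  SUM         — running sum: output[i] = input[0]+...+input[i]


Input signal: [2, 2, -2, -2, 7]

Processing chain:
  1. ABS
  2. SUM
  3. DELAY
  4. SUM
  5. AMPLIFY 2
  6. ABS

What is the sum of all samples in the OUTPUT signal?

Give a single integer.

Answer: 80

Derivation:
Input: [2, 2, -2, -2, 7]
Stage 1 (ABS): |2|=2, |2|=2, |-2|=2, |-2|=2, |7|=7 -> [2, 2, 2, 2, 7]
Stage 2 (SUM): sum[0..0]=2, sum[0..1]=4, sum[0..2]=6, sum[0..3]=8, sum[0..4]=15 -> [2, 4, 6, 8, 15]
Stage 3 (DELAY): [0, 2, 4, 6, 8] = [0, 2, 4, 6, 8] -> [0, 2, 4, 6, 8]
Stage 4 (SUM): sum[0..0]=0, sum[0..1]=2, sum[0..2]=6, sum[0..3]=12, sum[0..4]=20 -> [0, 2, 6, 12, 20]
Stage 5 (AMPLIFY 2): 0*2=0, 2*2=4, 6*2=12, 12*2=24, 20*2=40 -> [0, 4, 12, 24, 40]
Stage 6 (ABS): |0|=0, |4|=4, |12|=12, |24|=24, |40|=40 -> [0, 4, 12, 24, 40]
Output sum: 80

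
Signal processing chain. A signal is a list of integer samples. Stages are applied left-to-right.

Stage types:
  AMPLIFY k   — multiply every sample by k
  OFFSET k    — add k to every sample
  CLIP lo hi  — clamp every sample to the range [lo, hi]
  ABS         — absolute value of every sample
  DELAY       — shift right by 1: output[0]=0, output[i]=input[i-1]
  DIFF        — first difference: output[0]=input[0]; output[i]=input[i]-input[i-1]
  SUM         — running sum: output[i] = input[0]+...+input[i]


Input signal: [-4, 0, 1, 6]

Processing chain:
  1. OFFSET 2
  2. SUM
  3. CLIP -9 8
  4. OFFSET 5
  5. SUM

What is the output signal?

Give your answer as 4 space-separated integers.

Answer: 3 8 16 29

Derivation:
Input: [-4, 0, 1, 6]
Stage 1 (OFFSET 2): -4+2=-2, 0+2=2, 1+2=3, 6+2=8 -> [-2, 2, 3, 8]
Stage 2 (SUM): sum[0..0]=-2, sum[0..1]=0, sum[0..2]=3, sum[0..3]=11 -> [-2, 0, 3, 11]
Stage 3 (CLIP -9 8): clip(-2,-9,8)=-2, clip(0,-9,8)=0, clip(3,-9,8)=3, clip(11,-9,8)=8 -> [-2, 0, 3, 8]
Stage 4 (OFFSET 5): -2+5=3, 0+5=5, 3+5=8, 8+5=13 -> [3, 5, 8, 13]
Stage 5 (SUM): sum[0..0]=3, sum[0..1]=8, sum[0..2]=16, sum[0..3]=29 -> [3, 8, 16, 29]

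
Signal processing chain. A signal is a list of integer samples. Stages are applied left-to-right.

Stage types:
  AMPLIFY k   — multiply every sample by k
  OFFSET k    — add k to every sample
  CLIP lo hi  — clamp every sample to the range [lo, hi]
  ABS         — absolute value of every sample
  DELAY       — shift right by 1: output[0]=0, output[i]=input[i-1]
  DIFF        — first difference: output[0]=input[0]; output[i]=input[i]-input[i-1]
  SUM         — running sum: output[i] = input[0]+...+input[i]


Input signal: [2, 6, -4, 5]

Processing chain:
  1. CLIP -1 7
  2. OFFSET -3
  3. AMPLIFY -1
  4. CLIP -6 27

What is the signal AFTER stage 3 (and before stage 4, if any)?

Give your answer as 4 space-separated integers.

Answer: 1 -3 4 -2

Derivation:
Input: [2, 6, -4, 5]
Stage 1 (CLIP -1 7): clip(2,-1,7)=2, clip(6,-1,7)=6, clip(-4,-1,7)=-1, clip(5,-1,7)=5 -> [2, 6, -1, 5]
Stage 2 (OFFSET -3): 2+-3=-1, 6+-3=3, -1+-3=-4, 5+-3=2 -> [-1, 3, -4, 2]
Stage 3 (AMPLIFY -1): -1*-1=1, 3*-1=-3, -4*-1=4, 2*-1=-2 -> [1, -3, 4, -2]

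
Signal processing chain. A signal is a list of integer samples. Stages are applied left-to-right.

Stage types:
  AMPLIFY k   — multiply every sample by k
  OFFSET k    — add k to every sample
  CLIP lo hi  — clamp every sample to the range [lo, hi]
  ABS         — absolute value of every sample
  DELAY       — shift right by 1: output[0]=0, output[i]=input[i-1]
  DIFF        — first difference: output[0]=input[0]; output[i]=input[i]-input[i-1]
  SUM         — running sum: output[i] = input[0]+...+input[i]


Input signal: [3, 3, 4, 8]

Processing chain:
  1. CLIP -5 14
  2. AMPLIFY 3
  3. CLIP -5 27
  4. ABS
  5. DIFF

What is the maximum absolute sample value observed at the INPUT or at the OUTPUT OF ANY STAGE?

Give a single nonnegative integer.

Answer: 24

Derivation:
Input: [3, 3, 4, 8] (max |s|=8)
Stage 1 (CLIP -5 14): clip(3,-5,14)=3, clip(3,-5,14)=3, clip(4,-5,14)=4, clip(8,-5,14)=8 -> [3, 3, 4, 8] (max |s|=8)
Stage 2 (AMPLIFY 3): 3*3=9, 3*3=9, 4*3=12, 8*3=24 -> [9, 9, 12, 24] (max |s|=24)
Stage 3 (CLIP -5 27): clip(9,-5,27)=9, clip(9,-5,27)=9, clip(12,-5,27)=12, clip(24,-5,27)=24 -> [9, 9, 12, 24] (max |s|=24)
Stage 4 (ABS): |9|=9, |9|=9, |12|=12, |24|=24 -> [9, 9, 12, 24] (max |s|=24)
Stage 5 (DIFF): s[0]=9, 9-9=0, 12-9=3, 24-12=12 -> [9, 0, 3, 12] (max |s|=12)
Overall max amplitude: 24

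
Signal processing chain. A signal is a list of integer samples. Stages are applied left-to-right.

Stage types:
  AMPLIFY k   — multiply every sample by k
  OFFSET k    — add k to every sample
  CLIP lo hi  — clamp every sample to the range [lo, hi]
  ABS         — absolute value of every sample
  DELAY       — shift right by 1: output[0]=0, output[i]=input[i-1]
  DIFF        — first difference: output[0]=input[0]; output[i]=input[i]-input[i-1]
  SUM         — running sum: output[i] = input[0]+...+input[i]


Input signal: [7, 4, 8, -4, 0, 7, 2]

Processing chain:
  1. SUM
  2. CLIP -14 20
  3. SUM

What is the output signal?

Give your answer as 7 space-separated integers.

Answer: 7 18 37 52 67 87 107

Derivation:
Input: [7, 4, 8, -4, 0, 7, 2]
Stage 1 (SUM): sum[0..0]=7, sum[0..1]=11, sum[0..2]=19, sum[0..3]=15, sum[0..4]=15, sum[0..5]=22, sum[0..6]=24 -> [7, 11, 19, 15, 15, 22, 24]
Stage 2 (CLIP -14 20): clip(7,-14,20)=7, clip(11,-14,20)=11, clip(19,-14,20)=19, clip(15,-14,20)=15, clip(15,-14,20)=15, clip(22,-14,20)=20, clip(24,-14,20)=20 -> [7, 11, 19, 15, 15, 20, 20]
Stage 3 (SUM): sum[0..0]=7, sum[0..1]=18, sum[0..2]=37, sum[0..3]=52, sum[0..4]=67, sum[0..5]=87, sum[0..6]=107 -> [7, 18, 37, 52, 67, 87, 107]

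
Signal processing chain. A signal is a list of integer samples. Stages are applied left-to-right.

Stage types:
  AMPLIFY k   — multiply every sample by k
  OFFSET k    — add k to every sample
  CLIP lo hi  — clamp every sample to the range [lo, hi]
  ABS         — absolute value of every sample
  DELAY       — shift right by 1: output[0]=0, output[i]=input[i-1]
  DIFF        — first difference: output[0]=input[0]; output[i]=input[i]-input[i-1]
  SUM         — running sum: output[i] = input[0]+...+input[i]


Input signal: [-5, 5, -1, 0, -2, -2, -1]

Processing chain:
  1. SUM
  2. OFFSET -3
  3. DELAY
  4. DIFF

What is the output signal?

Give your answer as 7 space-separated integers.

Input: [-5, 5, -1, 0, -2, -2, -1]
Stage 1 (SUM): sum[0..0]=-5, sum[0..1]=0, sum[0..2]=-1, sum[0..3]=-1, sum[0..4]=-3, sum[0..5]=-5, sum[0..6]=-6 -> [-5, 0, -1, -1, -3, -5, -6]
Stage 2 (OFFSET -3): -5+-3=-8, 0+-3=-3, -1+-3=-4, -1+-3=-4, -3+-3=-6, -5+-3=-8, -6+-3=-9 -> [-8, -3, -4, -4, -6, -8, -9]
Stage 3 (DELAY): [0, -8, -3, -4, -4, -6, -8] = [0, -8, -3, -4, -4, -6, -8] -> [0, -8, -3, -4, -4, -6, -8]
Stage 4 (DIFF): s[0]=0, -8-0=-8, -3--8=5, -4--3=-1, -4--4=0, -6--4=-2, -8--6=-2 -> [0, -8, 5, -1, 0, -2, -2]

Answer: 0 -8 5 -1 0 -2 -2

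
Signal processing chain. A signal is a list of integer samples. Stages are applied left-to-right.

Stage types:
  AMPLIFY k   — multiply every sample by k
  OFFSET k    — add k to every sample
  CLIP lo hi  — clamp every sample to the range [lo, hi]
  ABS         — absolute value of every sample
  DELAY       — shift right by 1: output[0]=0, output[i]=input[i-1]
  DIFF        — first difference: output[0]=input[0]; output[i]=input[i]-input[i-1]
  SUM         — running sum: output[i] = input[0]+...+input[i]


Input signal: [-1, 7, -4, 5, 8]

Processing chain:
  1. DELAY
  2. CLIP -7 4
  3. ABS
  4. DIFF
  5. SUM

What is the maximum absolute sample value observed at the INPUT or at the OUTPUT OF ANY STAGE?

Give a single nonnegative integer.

Input: [-1, 7, -4, 5, 8] (max |s|=8)
Stage 1 (DELAY): [0, -1, 7, -4, 5] = [0, -1, 7, -4, 5] -> [0, -1, 7, -4, 5] (max |s|=7)
Stage 2 (CLIP -7 4): clip(0,-7,4)=0, clip(-1,-7,4)=-1, clip(7,-7,4)=4, clip(-4,-7,4)=-4, clip(5,-7,4)=4 -> [0, -1, 4, -4, 4] (max |s|=4)
Stage 3 (ABS): |0|=0, |-1|=1, |4|=4, |-4|=4, |4|=4 -> [0, 1, 4, 4, 4] (max |s|=4)
Stage 4 (DIFF): s[0]=0, 1-0=1, 4-1=3, 4-4=0, 4-4=0 -> [0, 1, 3, 0, 0] (max |s|=3)
Stage 5 (SUM): sum[0..0]=0, sum[0..1]=1, sum[0..2]=4, sum[0..3]=4, sum[0..4]=4 -> [0, 1, 4, 4, 4] (max |s|=4)
Overall max amplitude: 8

Answer: 8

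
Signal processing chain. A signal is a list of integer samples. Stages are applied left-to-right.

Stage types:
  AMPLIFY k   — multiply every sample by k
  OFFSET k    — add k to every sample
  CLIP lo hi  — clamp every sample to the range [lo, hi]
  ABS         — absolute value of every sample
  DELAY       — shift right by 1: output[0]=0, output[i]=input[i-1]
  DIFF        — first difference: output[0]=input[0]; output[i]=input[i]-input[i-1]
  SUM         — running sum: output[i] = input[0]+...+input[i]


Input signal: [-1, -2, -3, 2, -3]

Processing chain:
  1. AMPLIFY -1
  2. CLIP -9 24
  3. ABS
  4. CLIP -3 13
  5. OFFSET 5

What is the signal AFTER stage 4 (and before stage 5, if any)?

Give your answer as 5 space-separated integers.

Answer: 1 2 3 2 3

Derivation:
Input: [-1, -2, -3, 2, -3]
Stage 1 (AMPLIFY -1): -1*-1=1, -2*-1=2, -3*-1=3, 2*-1=-2, -3*-1=3 -> [1, 2, 3, -2, 3]
Stage 2 (CLIP -9 24): clip(1,-9,24)=1, clip(2,-9,24)=2, clip(3,-9,24)=3, clip(-2,-9,24)=-2, clip(3,-9,24)=3 -> [1, 2, 3, -2, 3]
Stage 3 (ABS): |1|=1, |2|=2, |3|=3, |-2|=2, |3|=3 -> [1, 2, 3, 2, 3]
Stage 4 (CLIP -3 13): clip(1,-3,13)=1, clip(2,-3,13)=2, clip(3,-3,13)=3, clip(2,-3,13)=2, clip(3,-3,13)=3 -> [1, 2, 3, 2, 3]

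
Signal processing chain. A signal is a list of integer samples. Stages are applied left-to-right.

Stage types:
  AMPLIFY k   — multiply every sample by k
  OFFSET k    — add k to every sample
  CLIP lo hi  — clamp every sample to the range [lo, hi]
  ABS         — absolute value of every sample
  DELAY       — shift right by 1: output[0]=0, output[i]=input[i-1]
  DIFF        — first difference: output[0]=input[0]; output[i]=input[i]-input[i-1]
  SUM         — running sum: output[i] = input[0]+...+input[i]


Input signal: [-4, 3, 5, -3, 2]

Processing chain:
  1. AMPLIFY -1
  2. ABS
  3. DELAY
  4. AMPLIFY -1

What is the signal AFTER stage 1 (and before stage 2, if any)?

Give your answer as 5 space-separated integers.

Input: [-4, 3, 5, -3, 2]
Stage 1 (AMPLIFY -1): -4*-1=4, 3*-1=-3, 5*-1=-5, -3*-1=3, 2*-1=-2 -> [4, -3, -5, 3, -2]

Answer: 4 -3 -5 3 -2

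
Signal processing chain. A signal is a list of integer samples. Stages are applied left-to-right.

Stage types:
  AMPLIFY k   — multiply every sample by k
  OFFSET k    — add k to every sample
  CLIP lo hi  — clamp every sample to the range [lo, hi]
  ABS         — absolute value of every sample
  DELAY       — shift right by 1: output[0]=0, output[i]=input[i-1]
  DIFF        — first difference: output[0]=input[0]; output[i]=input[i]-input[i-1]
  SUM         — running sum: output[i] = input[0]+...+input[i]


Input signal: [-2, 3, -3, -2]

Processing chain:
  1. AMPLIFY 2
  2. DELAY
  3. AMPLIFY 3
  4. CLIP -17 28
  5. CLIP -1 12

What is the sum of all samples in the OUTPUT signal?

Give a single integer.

Input: [-2, 3, -3, -2]
Stage 1 (AMPLIFY 2): -2*2=-4, 3*2=6, -3*2=-6, -2*2=-4 -> [-4, 6, -6, -4]
Stage 2 (DELAY): [0, -4, 6, -6] = [0, -4, 6, -6] -> [0, -4, 6, -6]
Stage 3 (AMPLIFY 3): 0*3=0, -4*3=-12, 6*3=18, -6*3=-18 -> [0, -12, 18, -18]
Stage 4 (CLIP -17 28): clip(0,-17,28)=0, clip(-12,-17,28)=-12, clip(18,-17,28)=18, clip(-18,-17,28)=-17 -> [0, -12, 18, -17]
Stage 5 (CLIP -1 12): clip(0,-1,12)=0, clip(-12,-1,12)=-1, clip(18,-1,12)=12, clip(-17,-1,12)=-1 -> [0, -1, 12, -1]
Output sum: 10

Answer: 10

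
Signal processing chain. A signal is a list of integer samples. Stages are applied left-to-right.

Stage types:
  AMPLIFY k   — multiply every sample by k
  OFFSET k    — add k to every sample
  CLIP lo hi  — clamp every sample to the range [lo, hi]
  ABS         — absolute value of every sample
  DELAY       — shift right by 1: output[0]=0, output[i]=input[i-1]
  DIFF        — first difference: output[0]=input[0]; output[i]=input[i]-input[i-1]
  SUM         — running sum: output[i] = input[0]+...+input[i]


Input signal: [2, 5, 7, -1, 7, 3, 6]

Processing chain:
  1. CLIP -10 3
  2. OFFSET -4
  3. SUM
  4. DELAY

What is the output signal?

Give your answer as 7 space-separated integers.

Input: [2, 5, 7, -1, 7, 3, 6]
Stage 1 (CLIP -10 3): clip(2,-10,3)=2, clip(5,-10,3)=3, clip(7,-10,3)=3, clip(-1,-10,3)=-1, clip(7,-10,3)=3, clip(3,-10,3)=3, clip(6,-10,3)=3 -> [2, 3, 3, -1, 3, 3, 3]
Stage 2 (OFFSET -4): 2+-4=-2, 3+-4=-1, 3+-4=-1, -1+-4=-5, 3+-4=-1, 3+-4=-1, 3+-4=-1 -> [-2, -1, -1, -5, -1, -1, -1]
Stage 3 (SUM): sum[0..0]=-2, sum[0..1]=-3, sum[0..2]=-4, sum[0..3]=-9, sum[0..4]=-10, sum[0..5]=-11, sum[0..6]=-12 -> [-2, -3, -4, -9, -10, -11, -12]
Stage 4 (DELAY): [0, -2, -3, -4, -9, -10, -11] = [0, -2, -3, -4, -9, -10, -11] -> [0, -2, -3, -4, -9, -10, -11]

Answer: 0 -2 -3 -4 -9 -10 -11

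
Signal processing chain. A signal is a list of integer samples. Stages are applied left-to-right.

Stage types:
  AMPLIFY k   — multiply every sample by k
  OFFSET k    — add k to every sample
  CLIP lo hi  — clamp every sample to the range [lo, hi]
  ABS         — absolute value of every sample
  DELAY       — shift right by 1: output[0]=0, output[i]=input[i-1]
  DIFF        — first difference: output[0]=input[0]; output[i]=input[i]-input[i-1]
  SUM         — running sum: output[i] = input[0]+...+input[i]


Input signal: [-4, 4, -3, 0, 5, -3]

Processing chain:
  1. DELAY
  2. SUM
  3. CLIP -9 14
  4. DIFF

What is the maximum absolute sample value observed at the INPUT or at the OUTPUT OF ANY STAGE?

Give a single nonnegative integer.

Answer: 5

Derivation:
Input: [-4, 4, -3, 0, 5, -3] (max |s|=5)
Stage 1 (DELAY): [0, -4, 4, -3, 0, 5] = [0, -4, 4, -3, 0, 5] -> [0, -4, 4, -3, 0, 5] (max |s|=5)
Stage 2 (SUM): sum[0..0]=0, sum[0..1]=-4, sum[0..2]=0, sum[0..3]=-3, sum[0..4]=-3, sum[0..5]=2 -> [0, -4, 0, -3, -3, 2] (max |s|=4)
Stage 3 (CLIP -9 14): clip(0,-9,14)=0, clip(-4,-9,14)=-4, clip(0,-9,14)=0, clip(-3,-9,14)=-3, clip(-3,-9,14)=-3, clip(2,-9,14)=2 -> [0, -4, 0, -3, -3, 2] (max |s|=4)
Stage 4 (DIFF): s[0]=0, -4-0=-4, 0--4=4, -3-0=-3, -3--3=0, 2--3=5 -> [0, -4, 4, -3, 0, 5] (max |s|=5)
Overall max amplitude: 5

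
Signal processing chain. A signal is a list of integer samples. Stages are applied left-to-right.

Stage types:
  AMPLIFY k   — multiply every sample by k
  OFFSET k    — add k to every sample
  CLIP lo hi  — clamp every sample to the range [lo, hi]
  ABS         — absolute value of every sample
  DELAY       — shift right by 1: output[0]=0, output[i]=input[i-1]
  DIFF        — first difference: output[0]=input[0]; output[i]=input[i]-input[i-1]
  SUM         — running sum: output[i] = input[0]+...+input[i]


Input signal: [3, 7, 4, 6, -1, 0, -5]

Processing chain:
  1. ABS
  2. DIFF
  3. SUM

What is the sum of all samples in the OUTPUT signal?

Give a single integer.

Answer: 26

Derivation:
Input: [3, 7, 4, 6, -1, 0, -5]
Stage 1 (ABS): |3|=3, |7|=7, |4|=4, |6|=6, |-1|=1, |0|=0, |-5|=5 -> [3, 7, 4, 6, 1, 0, 5]
Stage 2 (DIFF): s[0]=3, 7-3=4, 4-7=-3, 6-4=2, 1-6=-5, 0-1=-1, 5-0=5 -> [3, 4, -3, 2, -5, -1, 5]
Stage 3 (SUM): sum[0..0]=3, sum[0..1]=7, sum[0..2]=4, sum[0..3]=6, sum[0..4]=1, sum[0..5]=0, sum[0..6]=5 -> [3, 7, 4, 6, 1, 0, 5]
Output sum: 26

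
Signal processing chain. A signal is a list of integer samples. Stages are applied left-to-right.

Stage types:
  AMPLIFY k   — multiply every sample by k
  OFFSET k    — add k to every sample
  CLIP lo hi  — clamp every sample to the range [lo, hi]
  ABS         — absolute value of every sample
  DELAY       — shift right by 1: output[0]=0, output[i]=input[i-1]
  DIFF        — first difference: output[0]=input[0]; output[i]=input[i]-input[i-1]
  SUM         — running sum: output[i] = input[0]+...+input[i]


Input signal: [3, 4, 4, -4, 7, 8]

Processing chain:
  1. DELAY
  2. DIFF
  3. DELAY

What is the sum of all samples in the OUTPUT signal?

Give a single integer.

Answer: -4

Derivation:
Input: [3, 4, 4, -4, 7, 8]
Stage 1 (DELAY): [0, 3, 4, 4, -4, 7] = [0, 3, 4, 4, -4, 7] -> [0, 3, 4, 4, -4, 7]
Stage 2 (DIFF): s[0]=0, 3-0=3, 4-3=1, 4-4=0, -4-4=-8, 7--4=11 -> [0, 3, 1, 0, -8, 11]
Stage 3 (DELAY): [0, 0, 3, 1, 0, -8] = [0, 0, 3, 1, 0, -8] -> [0, 0, 3, 1, 0, -8]
Output sum: -4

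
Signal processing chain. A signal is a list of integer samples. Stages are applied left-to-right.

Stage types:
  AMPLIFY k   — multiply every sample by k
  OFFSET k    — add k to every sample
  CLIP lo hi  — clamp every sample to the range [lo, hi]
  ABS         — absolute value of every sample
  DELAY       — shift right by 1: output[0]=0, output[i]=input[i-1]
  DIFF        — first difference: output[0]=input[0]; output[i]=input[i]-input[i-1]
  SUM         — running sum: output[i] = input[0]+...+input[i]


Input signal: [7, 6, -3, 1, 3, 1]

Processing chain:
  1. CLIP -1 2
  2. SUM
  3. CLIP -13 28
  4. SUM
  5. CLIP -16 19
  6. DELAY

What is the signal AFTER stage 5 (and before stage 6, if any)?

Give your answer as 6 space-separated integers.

Input: [7, 6, -3, 1, 3, 1]
Stage 1 (CLIP -1 2): clip(7,-1,2)=2, clip(6,-1,2)=2, clip(-3,-1,2)=-1, clip(1,-1,2)=1, clip(3,-1,2)=2, clip(1,-1,2)=1 -> [2, 2, -1, 1, 2, 1]
Stage 2 (SUM): sum[0..0]=2, sum[0..1]=4, sum[0..2]=3, sum[0..3]=4, sum[0..4]=6, sum[0..5]=7 -> [2, 4, 3, 4, 6, 7]
Stage 3 (CLIP -13 28): clip(2,-13,28)=2, clip(4,-13,28)=4, clip(3,-13,28)=3, clip(4,-13,28)=4, clip(6,-13,28)=6, clip(7,-13,28)=7 -> [2, 4, 3, 4, 6, 7]
Stage 4 (SUM): sum[0..0]=2, sum[0..1]=6, sum[0..2]=9, sum[0..3]=13, sum[0..4]=19, sum[0..5]=26 -> [2, 6, 9, 13, 19, 26]
Stage 5 (CLIP -16 19): clip(2,-16,19)=2, clip(6,-16,19)=6, clip(9,-16,19)=9, clip(13,-16,19)=13, clip(19,-16,19)=19, clip(26,-16,19)=19 -> [2, 6, 9, 13, 19, 19]

Answer: 2 6 9 13 19 19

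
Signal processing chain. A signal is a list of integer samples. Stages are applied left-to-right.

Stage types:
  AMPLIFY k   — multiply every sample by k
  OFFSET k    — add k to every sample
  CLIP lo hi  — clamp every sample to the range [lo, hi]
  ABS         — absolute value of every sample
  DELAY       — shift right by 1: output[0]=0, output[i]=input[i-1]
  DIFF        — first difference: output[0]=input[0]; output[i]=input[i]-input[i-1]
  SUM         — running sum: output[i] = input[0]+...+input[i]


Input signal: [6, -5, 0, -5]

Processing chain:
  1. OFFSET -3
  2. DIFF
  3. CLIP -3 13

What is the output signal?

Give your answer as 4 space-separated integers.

Input: [6, -5, 0, -5]
Stage 1 (OFFSET -3): 6+-3=3, -5+-3=-8, 0+-3=-3, -5+-3=-8 -> [3, -8, -3, -8]
Stage 2 (DIFF): s[0]=3, -8-3=-11, -3--8=5, -8--3=-5 -> [3, -11, 5, -5]
Stage 3 (CLIP -3 13): clip(3,-3,13)=3, clip(-11,-3,13)=-3, clip(5,-3,13)=5, clip(-5,-3,13)=-3 -> [3, -3, 5, -3]

Answer: 3 -3 5 -3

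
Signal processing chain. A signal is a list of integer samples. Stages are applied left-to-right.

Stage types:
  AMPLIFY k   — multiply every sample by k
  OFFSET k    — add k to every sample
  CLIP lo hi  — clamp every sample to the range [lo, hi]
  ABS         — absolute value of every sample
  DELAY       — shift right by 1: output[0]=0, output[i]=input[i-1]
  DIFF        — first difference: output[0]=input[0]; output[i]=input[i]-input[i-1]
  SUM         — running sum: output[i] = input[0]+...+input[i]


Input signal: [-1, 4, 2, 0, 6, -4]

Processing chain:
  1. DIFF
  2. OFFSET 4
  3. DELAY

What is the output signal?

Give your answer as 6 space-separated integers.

Input: [-1, 4, 2, 0, 6, -4]
Stage 1 (DIFF): s[0]=-1, 4--1=5, 2-4=-2, 0-2=-2, 6-0=6, -4-6=-10 -> [-1, 5, -2, -2, 6, -10]
Stage 2 (OFFSET 4): -1+4=3, 5+4=9, -2+4=2, -2+4=2, 6+4=10, -10+4=-6 -> [3, 9, 2, 2, 10, -6]
Stage 3 (DELAY): [0, 3, 9, 2, 2, 10] = [0, 3, 9, 2, 2, 10] -> [0, 3, 9, 2, 2, 10]

Answer: 0 3 9 2 2 10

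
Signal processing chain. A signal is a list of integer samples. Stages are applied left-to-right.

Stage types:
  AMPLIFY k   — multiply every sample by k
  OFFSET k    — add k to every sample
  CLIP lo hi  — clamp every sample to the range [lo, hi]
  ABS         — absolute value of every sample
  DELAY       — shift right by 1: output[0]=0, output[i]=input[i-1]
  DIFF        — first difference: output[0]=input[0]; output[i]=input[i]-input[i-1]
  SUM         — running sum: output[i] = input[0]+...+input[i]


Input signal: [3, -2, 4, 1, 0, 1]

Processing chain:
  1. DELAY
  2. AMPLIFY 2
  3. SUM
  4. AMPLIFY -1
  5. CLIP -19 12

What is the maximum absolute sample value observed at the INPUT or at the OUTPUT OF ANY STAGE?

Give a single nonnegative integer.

Answer: 12

Derivation:
Input: [3, -2, 4, 1, 0, 1] (max |s|=4)
Stage 1 (DELAY): [0, 3, -2, 4, 1, 0] = [0, 3, -2, 4, 1, 0] -> [0, 3, -2, 4, 1, 0] (max |s|=4)
Stage 2 (AMPLIFY 2): 0*2=0, 3*2=6, -2*2=-4, 4*2=8, 1*2=2, 0*2=0 -> [0, 6, -4, 8, 2, 0] (max |s|=8)
Stage 3 (SUM): sum[0..0]=0, sum[0..1]=6, sum[0..2]=2, sum[0..3]=10, sum[0..4]=12, sum[0..5]=12 -> [0, 6, 2, 10, 12, 12] (max |s|=12)
Stage 4 (AMPLIFY -1): 0*-1=0, 6*-1=-6, 2*-1=-2, 10*-1=-10, 12*-1=-12, 12*-1=-12 -> [0, -6, -2, -10, -12, -12] (max |s|=12)
Stage 5 (CLIP -19 12): clip(0,-19,12)=0, clip(-6,-19,12)=-6, clip(-2,-19,12)=-2, clip(-10,-19,12)=-10, clip(-12,-19,12)=-12, clip(-12,-19,12)=-12 -> [0, -6, -2, -10, -12, -12] (max |s|=12)
Overall max amplitude: 12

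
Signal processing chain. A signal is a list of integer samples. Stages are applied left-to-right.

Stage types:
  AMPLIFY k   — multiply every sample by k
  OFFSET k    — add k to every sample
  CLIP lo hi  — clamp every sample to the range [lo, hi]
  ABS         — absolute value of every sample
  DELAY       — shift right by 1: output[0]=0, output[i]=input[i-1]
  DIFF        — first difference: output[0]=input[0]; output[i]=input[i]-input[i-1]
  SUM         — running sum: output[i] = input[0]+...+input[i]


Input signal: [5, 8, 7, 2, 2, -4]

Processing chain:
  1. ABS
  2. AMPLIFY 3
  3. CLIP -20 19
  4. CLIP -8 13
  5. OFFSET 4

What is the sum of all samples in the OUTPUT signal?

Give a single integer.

Answer: 87

Derivation:
Input: [5, 8, 7, 2, 2, -4]
Stage 1 (ABS): |5|=5, |8|=8, |7|=7, |2|=2, |2|=2, |-4|=4 -> [5, 8, 7, 2, 2, 4]
Stage 2 (AMPLIFY 3): 5*3=15, 8*3=24, 7*3=21, 2*3=6, 2*3=6, 4*3=12 -> [15, 24, 21, 6, 6, 12]
Stage 3 (CLIP -20 19): clip(15,-20,19)=15, clip(24,-20,19)=19, clip(21,-20,19)=19, clip(6,-20,19)=6, clip(6,-20,19)=6, clip(12,-20,19)=12 -> [15, 19, 19, 6, 6, 12]
Stage 4 (CLIP -8 13): clip(15,-8,13)=13, clip(19,-8,13)=13, clip(19,-8,13)=13, clip(6,-8,13)=6, clip(6,-8,13)=6, clip(12,-8,13)=12 -> [13, 13, 13, 6, 6, 12]
Stage 5 (OFFSET 4): 13+4=17, 13+4=17, 13+4=17, 6+4=10, 6+4=10, 12+4=16 -> [17, 17, 17, 10, 10, 16]
Output sum: 87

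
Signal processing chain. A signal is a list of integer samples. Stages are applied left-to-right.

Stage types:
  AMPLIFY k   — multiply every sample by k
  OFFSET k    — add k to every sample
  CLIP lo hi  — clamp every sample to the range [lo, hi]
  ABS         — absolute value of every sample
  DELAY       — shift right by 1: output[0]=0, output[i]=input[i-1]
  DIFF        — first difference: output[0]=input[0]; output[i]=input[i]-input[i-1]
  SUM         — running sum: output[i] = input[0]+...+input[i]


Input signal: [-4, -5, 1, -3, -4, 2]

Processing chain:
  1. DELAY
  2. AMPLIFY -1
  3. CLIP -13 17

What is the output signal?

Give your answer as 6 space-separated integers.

Input: [-4, -5, 1, -3, -4, 2]
Stage 1 (DELAY): [0, -4, -5, 1, -3, -4] = [0, -4, -5, 1, -3, -4] -> [0, -4, -5, 1, -3, -4]
Stage 2 (AMPLIFY -1): 0*-1=0, -4*-1=4, -5*-1=5, 1*-1=-1, -3*-1=3, -4*-1=4 -> [0, 4, 5, -1, 3, 4]
Stage 3 (CLIP -13 17): clip(0,-13,17)=0, clip(4,-13,17)=4, clip(5,-13,17)=5, clip(-1,-13,17)=-1, clip(3,-13,17)=3, clip(4,-13,17)=4 -> [0, 4, 5, -1, 3, 4]

Answer: 0 4 5 -1 3 4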